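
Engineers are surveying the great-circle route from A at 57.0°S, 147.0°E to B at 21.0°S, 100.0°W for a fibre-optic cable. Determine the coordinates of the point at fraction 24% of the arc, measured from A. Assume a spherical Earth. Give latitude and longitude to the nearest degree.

Write both endpoints as unit vectors p₁, p₂ with components (cos φ cos λ, cos φ sin λ, sin φ).
The central angle between the endpoints is δ = arccos(p₁·p₂) ≈ 1.469 rad (84.2°).
Interpolate at f = 0.24 with slerp weights a = sin((1−f)δ)/sin δ ≈ 0.903, b = sin(fδ)/sin δ ≈ 0.347.
p = a·p₁ + b·p₂ ≈ (-0.469, -0.051, -0.882); φ = arcsin(p_z) ≈ -61.86°, λ = atan2(p_y, p_x) ≈ -173.77°.

≈ 62°S, 174°W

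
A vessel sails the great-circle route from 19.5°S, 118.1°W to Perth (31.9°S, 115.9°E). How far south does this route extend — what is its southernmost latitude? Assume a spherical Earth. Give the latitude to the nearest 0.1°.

The great circle lies in the plane with unit normal n̂ = (p₁ × p₂)/|p₁ × p₂|.
Here n̂_z ≈ -0.677; the vertex latitude is φ_max = arccos|n̂_z| ≈ 47.4°.
Check via Clairaut: cos φ_max = |cos φ₁| · sin C = cos(19.5°)·sin(134.1°) ≈ 0.677, again giving ≈ 47.4°.

≈ 47.4°S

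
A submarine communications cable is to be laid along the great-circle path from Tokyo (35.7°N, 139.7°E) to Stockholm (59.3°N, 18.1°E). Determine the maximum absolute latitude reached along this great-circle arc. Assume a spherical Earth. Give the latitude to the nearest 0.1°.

≈ 68.4°N

The great circle lies in the plane with unit normal n̂ = (p₁ × p₂)/|p₁ × p₂|.
Here n̂_z ≈ -0.368; the vertex latitude is φ_max = arccos|n̂_z| ≈ 68.4°.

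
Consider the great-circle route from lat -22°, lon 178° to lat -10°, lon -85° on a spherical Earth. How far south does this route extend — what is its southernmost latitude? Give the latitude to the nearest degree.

≈ -25°

The great circle lies in the plane with unit normal n̂ = (p₁ × p₂)/|p₁ × p₂|.
Here n̂_z ≈ +0.907; the vertex latitude is φ_max = arccos|n̂_z| ≈ 24.9°.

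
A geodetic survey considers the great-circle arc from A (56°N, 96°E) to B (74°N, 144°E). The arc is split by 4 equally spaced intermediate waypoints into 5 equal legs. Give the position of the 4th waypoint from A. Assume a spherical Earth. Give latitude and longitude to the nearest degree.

The haversine formula gives a central angle δ ≈ 0.451 rad (25.8°) between the endpoints.
Interpolate at f = 4/5 with slerp weights a = sin((1−f)δ)/sin δ ≈ 0.207, b = sin(fδ)/sin δ ≈ 0.810.
p = a·p₁ + b·p₂ ≈ (-0.193, 0.246, 0.950); φ = arcsin(p_z) ≈ 71.78°, λ = atan2(p_y, p_x) ≈ 128.05°.

≈ (72°N, 128°E)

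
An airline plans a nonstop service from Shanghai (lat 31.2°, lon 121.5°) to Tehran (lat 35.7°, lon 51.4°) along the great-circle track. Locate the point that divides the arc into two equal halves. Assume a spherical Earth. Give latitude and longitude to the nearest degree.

≈ lat 39°, lon 87°

Convert each endpoint to a unit vector on the sphere (x = cos φ cos λ, y = cos φ sin λ, z = sin φ).
The central angle between the endpoints is δ = arccos(p₁·p₂) ≈ 1.002 rad (57.4°).
Interpolate at f = 1/2 with slerp weights a = sin((1−f)δ)/sin δ ≈ 0.570, b = sin(fδ)/sin δ ≈ 0.570.
p = a·p₁ + b·p₂ ≈ (0.034, 0.778, 0.628); φ = arcsin(p_z) ≈ 38.90°, λ = atan2(p_y, p_x) ≈ 87.49°.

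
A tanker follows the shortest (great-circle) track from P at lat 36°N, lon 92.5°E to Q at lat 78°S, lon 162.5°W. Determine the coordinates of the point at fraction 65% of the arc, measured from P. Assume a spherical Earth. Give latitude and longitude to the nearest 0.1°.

≈ lat 45.1°S, lon 113.6°E

Convert each endpoint to a unit vector on the sphere (x = cos φ cos λ, y = cos φ sin λ, z = sin φ).
The central angle between the endpoints is δ = arccos(p₁·p₂) ≈ 2.238 rad (128.2°).
Interpolate at f = 0.65 with slerp weights a = sin((1−f)δ)/sin δ ≈ 0.898, b = sin(fδ)/sin δ ≈ 1.264.
p = a·p₁ + b·p₂ ≈ (-0.282, 0.647, -0.709); φ = arcsin(p_z) ≈ -45.12°, λ = atan2(p_y, p_x) ≈ 113.59°.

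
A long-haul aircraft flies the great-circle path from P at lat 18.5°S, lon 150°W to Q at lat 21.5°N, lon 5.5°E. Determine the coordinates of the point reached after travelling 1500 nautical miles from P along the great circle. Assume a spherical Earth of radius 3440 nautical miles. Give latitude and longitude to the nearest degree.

≈ lat 12°S, lon 125°W

From cos δ = sin φ₁ sin φ₂ + cos φ₁ cos φ₂ cos Δλ, the central angle is δ ≈ 2.737 rad (156.8°). The total great-circle distance is δ·R ≈ 2.737 × 3440 ≈ 9415 nmi, so the target fraction is f = 1500/9415 ≈ 0.159.
Interpolate at f ≈ 0.159 with slerp weights a = sin((1−f)δ)/sin δ ≈ 1.892, b = sin(fδ)/sin δ ≈ 1.072.
p = a·p₁ + b·p₂ ≈ (-0.561, -0.802, -0.207); φ = arcsin(p_z) ≈ -11.97°, λ = atan2(p_y, p_x) ≈ -124.98°.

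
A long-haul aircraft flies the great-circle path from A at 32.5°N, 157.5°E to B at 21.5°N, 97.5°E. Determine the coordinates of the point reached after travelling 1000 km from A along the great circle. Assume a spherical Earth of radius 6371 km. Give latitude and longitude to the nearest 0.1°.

Write both endpoints as unit vectors p₁, p₂ with components (cos φ cos λ, cos φ sin λ, sin φ).
The central angle between the endpoints is δ = arccos(p₁·p₂) ≈ 0.941 rad (53.9°). The total great-circle distance is δ·R ≈ 0.941 × 6371 ≈ 5993 km, so the target fraction is f = 1000/5993 ≈ 0.167.
Interpolate at f ≈ 0.167 with slerp weights a = sin((1−f)δ)/sin δ ≈ 0.874, b = sin(fδ)/sin δ ≈ 0.193.
p = a·p₁ + b·p₂ ≈ (-0.704, 0.460, 0.540); φ = arcsin(p_z) ≈ 32.71°, λ = atan2(p_y, p_x) ≈ 146.82°.

≈ 32.7°N, 146.8°E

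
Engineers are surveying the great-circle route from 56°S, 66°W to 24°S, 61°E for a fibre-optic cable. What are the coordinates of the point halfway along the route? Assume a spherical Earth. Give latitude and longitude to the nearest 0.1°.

From cos δ = sin φ₁ sin φ₂ + cos φ₁ cos φ₂ cos Δλ, the central angle is δ ≈ 1.541 rad (88.3°).
Interpolate at f = 1/2 with slerp weights a = sin((1−f)δ)/sin δ ≈ 0.697, b = sin(fδ)/sin δ ≈ 0.697.
p = a·p₁ + b·p₂ ≈ (0.467, 0.201, -0.861); φ = arcsin(p_z) ≈ -59.44°, λ = atan2(p_y, p_x) ≈ 23.26°.

≈ 59.4°S, 23.3°E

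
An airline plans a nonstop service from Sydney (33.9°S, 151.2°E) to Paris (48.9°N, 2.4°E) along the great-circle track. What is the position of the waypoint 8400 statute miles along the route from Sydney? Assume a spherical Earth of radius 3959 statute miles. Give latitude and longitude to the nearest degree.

The haversine formula gives a central angle δ ≈ 2.662 rad (152.5°) between the endpoints. The total great-circle distance is δ·R ≈ 2.662 × 3959 ≈ 10537 mi, so the target fraction is f = 8400/10537 ≈ 0.797.
Interpolate at f ≈ 0.797 with slerp weights a = sin((1−f)δ)/sin δ ≈ 1.113, b = sin(fδ)/sin δ ≈ 1.845.
p = a·p₁ + b·p₂ ≈ (0.402, 0.496, 0.770); φ = arcsin(p_z) ≈ 50.32°, λ = atan2(p_y, p_x) ≈ 50.95°.

≈ 50°N, 51°E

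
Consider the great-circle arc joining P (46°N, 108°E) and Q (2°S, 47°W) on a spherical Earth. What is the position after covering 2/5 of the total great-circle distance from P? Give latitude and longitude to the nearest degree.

Convert each endpoint to a unit vector on the sphere (x = cos φ cos λ, y = cos φ sin λ, z = sin φ).
The central angle between the endpoints is δ = arccos(p₁·p₂) ≈ 2.284 rad (130.9°).
Interpolate at f = 2/5 with slerp weights a = sin((1−f)δ)/sin δ ≈ 1.296, b = sin(fδ)/sin δ ≈ 1.047.
p = a·p₁ + b·p₂ ≈ (0.435, 0.091, 0.896); φ = arcsin(p_z) ≈ 63.59°, λ = atan2(p_y, p_x) ≈ 11.80°.

≈ (64°N, 12°E)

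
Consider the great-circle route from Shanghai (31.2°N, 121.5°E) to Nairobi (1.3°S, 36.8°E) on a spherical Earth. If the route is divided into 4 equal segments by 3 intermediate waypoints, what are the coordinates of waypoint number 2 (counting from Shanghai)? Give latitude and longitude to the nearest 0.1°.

≈ (19.8°N, 75.1°E)

Convert each endpoint to a unit vector on the sphere (x = cos φ cos λ, y = cos φ sin λ, z = sin φ).
The central angle between the endpoints is δ = arccos(p₁·p₂) ≈ 1.504 rad (86.1°).
Interpolate at f = 2/4 with slerp weights a = sin((1−f)δ)/sin δ ≈ 0.684, b = sin(fδ)/sin δ ≈ 0.684.
p = a·p₁ + b·p₂ ≈ (0.242, 0.909, 0.339); φ = arcsin(p_z) ≈ 19.82°, λ = atan2(p_y, p_x) ≈ 75.09°.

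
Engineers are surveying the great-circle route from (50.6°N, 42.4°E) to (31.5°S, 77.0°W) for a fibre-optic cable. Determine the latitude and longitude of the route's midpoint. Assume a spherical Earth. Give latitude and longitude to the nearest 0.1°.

≈ (17.9°N, 31.4°W)

Convert each endpoint to a unit vector on the sphere (x = cos φ cos λ, y = cos φ sin λ, z = sin φ).
The central angle between the endpoints is δ = arccos(p₁·p₂) ≈ 2.304 rad (132.0°).
Interpolate at f = 1/2 with slerp weights a = sin((1−f)δ)/sin δ ≈ 1.230, b = sin(fδ)/sin δ ≈ 1.230.
p = a·p₁ + b·p₂ ≈ (0.812, -0.495, 0.308); φ = arcsin(p_z) ≈ 17.92°, λ = atan2(p_y, p_x) ≈ -31.37°.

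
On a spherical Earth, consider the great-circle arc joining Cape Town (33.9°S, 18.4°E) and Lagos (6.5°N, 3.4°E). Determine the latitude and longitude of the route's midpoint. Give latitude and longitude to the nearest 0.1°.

Write both endpoints as unit vectors p₁, p₂ with components (cos φ cos λ, cos φ sin λ, sin φ).
The central angle between the endpoints is δ = arccos(p₁·p₂) ≈ 0.747 rad (42.8°).
Interpolate at f = 1/2 with slerp weights a = sin((1−f)δ)/sin δ ≈ 0.537, b = sin(fδ)/sin δ ≈ 0.537.
p = a·p₁ + b·p₂ ≈ (0.956, 0.172, -0.239); φ = arcsin(p_z) ≈ -13.81°, λ = atan2(p_y, p_x) ≈ 10.22°.

≈ 13.8°S, 10.2°E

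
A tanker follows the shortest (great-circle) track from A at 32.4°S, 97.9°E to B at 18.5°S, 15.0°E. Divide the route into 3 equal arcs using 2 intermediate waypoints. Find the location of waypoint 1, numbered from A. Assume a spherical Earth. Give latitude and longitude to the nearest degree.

Convert each endpoint to a unit vector on the sphere (x = cos φ cos λ, y = cos φ sin λ, z = sin φ).
The central angle between the endpoints is δ = arccos(p₁·p₂) ≈ 1.298 rad (74.4°).
Interpolate at f = 1/3 with slerp weights a = sin((1−f)δ)/sin δ ≈ 0.791, b = sin(fδ)/sin δ ≈ 0.435.
p = a·p₁ + b·p₂ ≈ (0.307, 0.768, -0.562); φ = arcsin(p_z) ≈ -34.18°, λ = atan2(p_y, p_x) ≈ 68.20°.

≈ 34°S, 68°E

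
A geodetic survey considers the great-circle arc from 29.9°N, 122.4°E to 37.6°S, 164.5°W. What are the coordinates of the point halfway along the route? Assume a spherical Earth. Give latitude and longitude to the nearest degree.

Convert each endpoint to a unit vector on the sphere (x = cos φ cos λ, y = cos φ sin λ, z = sin φ).
The central angle between the endpoints is δ = arccos(p₁·p₂) ≈ 1.675 rad (96.0°).
Interpolate at f = 1/2 with slerp weights a = sin((1−f)δ)/sin δ ≈ 0.747, b = sin(fδ)/sin δ ≈ 0.747.
p = a·p₁ + b·p₂ ≈ (-0.918, 0.389, -0.083); φ = arcsin(p_z) ≈ -4.79°, λ = atan2(p_y, p_x) ≈ 157.04°.

≈ 5°S, 157°E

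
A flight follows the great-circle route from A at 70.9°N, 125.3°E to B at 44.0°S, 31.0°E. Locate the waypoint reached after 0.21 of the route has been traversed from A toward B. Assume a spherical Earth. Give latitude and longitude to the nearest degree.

≈ 53°N, 76°E

The haversine formula gives a central angle δ ≈ 2.310 rad (132.4°) between the endpoints.
Interpolate at f = 0.21 with slerp weights a = sin((1−f)δ)/sin δ ≈ 1.310, b = sin(fδ)/sin δ ≈ 0.631.
p = a·p₁ + b·p₂ ≈ (0.142, 0.584, 0.799); φ = arcsin(p_z) ≈ 53.08°, λ = atan2(p_y, p_x) ≈ 76.37°.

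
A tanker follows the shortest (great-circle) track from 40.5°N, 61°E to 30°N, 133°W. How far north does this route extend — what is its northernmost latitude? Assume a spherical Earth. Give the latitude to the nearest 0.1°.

≈ 80.3°N

The great circle lies in the plane with unit normal n̂ = (p₁ × p₂)/|p₁ × p₂|.
Here n̂_z ≈ +0.168; the vertex latitude is φ_max = arccos|n̂_z| ≈ 80.3°.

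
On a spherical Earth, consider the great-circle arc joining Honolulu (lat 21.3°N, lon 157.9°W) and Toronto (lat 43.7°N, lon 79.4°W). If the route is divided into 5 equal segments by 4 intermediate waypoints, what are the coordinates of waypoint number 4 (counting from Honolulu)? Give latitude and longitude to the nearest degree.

Write both endpoints as unit vectors p₁, p₂ with components (cos φ cos λ, cos φ sin λ, sin φ).
The central angle between the endpoints is δ = arccos(p₁·p₂) ≈ 1.175 rad (67.3°).
Interpolate at f = 4/5 with slerp weights a = sin((1−f)δ)/sin δ ≈ 0.252, b = sin(fδ)/sin δ ≈ 0.875.
p = a·p₁ + b·p₂ ≈ (-0.101, -0.710, 0.696); φ = arcsin(p_z) ≈ 44.14°, λ = atan2(p_y, p_x) ≈ -98.13°.

≈ lat 44°N, lon 98°W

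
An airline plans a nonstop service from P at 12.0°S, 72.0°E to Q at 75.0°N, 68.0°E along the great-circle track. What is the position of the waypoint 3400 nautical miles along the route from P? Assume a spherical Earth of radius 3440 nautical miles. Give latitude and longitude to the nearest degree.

≈ 45°N, 71°E

The haversine formula gives a central angle δ ≈ 1.519 rad (87.0°) between the endpoints. The total great-circle distance is δ·R ≈ 1.519 × 3440 ≈ 5226 nmi, so the target fraction is f = 3400/5226 ≈ 0.651.
Interpolate at f ≈ 0.651 with slerp weights a = sin((1−f)δ)/sin δ ≈ 0.507, b = sin(fδ)/sin δ ≈ 0.836.
p = a·p₁ + b·p₂ ≈ (0.234, 0.672, 0.702); φ = arcsin(p_z) ≈ 44.62°, λ = atan2(p_y, p_x) ≈ 70.78°.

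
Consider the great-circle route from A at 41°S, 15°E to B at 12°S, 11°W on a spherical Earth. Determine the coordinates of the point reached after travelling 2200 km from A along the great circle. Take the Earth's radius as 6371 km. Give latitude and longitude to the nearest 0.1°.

≈ 26.0°S, 0.6°W

Convert each endpoint to a unit vector on the sphere (x = cos φ cos λ, y = cos φ sin λ, z = sin φ).
The central angle between the endpoints is δ = arccos(p₁·p₂) ≈ 0.644 rad (36.9°). The total great-circle distance is δ·R ≈ 0.644 × 6371 ≈ 4101 km, so the target fraction is f = 2200/4101 ≈ 0.536.
Interpolate at f ≈ 0.536 with slerp weights a = sin((1−f)δ)/sin δ ≈ 0.490, b = sin(fδ)/sin δ ≈ 0.564.
p = a·p₁ + b·p₂ ≈ (0.899, -0.010, -0.439); φ = arcsin(p_z) ≈ -26.01°, λ = atan2(p_y, p_x) ≈ -0.61°.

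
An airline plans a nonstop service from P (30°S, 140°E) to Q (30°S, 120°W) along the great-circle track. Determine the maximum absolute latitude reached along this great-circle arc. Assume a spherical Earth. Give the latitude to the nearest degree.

≈ 42°S

The great circle lies in the plane with unit normal n̂ = (p₁ × p₂)/|p₁ × p₂|.
Here n̂_z ≈ +0.744; the vertex latitude is φ_max = arccos|n̂_z| ≈ 41.9°.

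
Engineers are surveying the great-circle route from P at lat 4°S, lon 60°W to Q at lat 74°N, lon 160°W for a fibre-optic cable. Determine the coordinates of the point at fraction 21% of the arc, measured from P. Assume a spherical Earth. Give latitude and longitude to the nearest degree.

Write both endpoints as unit vectors p₁, p₂ with components (cos φ cos λ, cos φ sin λ, sin φ).
The central angle between the endpoints is δ = arccos(p₁·p₂) ≈ 1.686 rad (96.6°).
Interpolate at f = 0.21 with slerp weights a = sin((1−f)δ)/sin δ ≈ 0.978, b = sin(fδ)/sin δ ≈ 0.349.
p = a·p₁ + b·p₂ ≈ (0.397, -0.878, 0.267); φ = arcsin(p_z) ≈ 15.50°, λ = atan2(p_y, p_x) ≈ -65.64°.

≈ lat 16°N, lon 66°W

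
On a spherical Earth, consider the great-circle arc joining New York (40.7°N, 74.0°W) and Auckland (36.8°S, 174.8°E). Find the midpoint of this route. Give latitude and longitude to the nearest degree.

Write both endpoints as unit vectors p₁, p₂ with components (cos φ cos λ, cos φ sin λ, sin φ).
The central angle between the endpoints is δ = arccos(p₁·p₂) ≈ 2.227 rad (127.6°).
Interpolate at f = 1/2 with slerp weights a = sin((1−f)δ)/sin δ ≈ 1.132, b = sin(fδ)/sin δ ≈ 1.132.
p = a·p₁ + b·p₂ ≈ (-0.666, -0.743, 0.060); φ = arcsin(p_z) ≈ 3.45°, λ = atan2(p_y, p_x) ≈ -131.89°.

≈ (3°N, 132°W)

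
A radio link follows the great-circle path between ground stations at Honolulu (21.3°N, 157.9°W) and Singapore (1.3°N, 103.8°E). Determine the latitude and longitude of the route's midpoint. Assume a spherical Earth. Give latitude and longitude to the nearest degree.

Convert each endpoint to a unit vector on the sphere (x = cos φ cos λ, y = cos φ sin λ, z = sin φ).
The central angle between the endpoints is δ = arccos(p₁·p₂) ≈ 1.697 rad (97.3°).
Interpolate at f = 1/2 with slerp weights a = sin((1−f)δ)/sin δ ≈ 0.756, b = sin(fδ)/sin δ ≈ 0.756.
p = a·p₁ + b·p₂ ≈ (-0.833, 0.469, 0.292); φ = arcsin(p_z) ≈ 16.97°, λ = atan2(p_y, p_x) ≈ 150.62°.

≈ 17°N, 151°E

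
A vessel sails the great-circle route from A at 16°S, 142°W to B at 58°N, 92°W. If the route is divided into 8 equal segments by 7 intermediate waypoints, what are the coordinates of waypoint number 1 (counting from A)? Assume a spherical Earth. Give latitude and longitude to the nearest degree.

Write both endpoints as unit vectors p₁, p₂ with components (cos φ cos λ, cos φ sin λ, sin φ).
The central angle between the endpoints is δ = arccos(p₁·p₂) ≈ 1.477 rad (84.6°).
Interpolate at f = 1/8 with slerp weights a = sin((1−f)δ)/sin δ ≈ 0.966, b = sin(fδ)/sin δ ≈ 0.184.
p = a·p₁ + b·p₂ ≈ (-0.735, -0.669, -0.110); φ = arcsin(p_z) ≈ -6.31°, λ = atan2(p_y, p_x) ≈ -137.68°.

≈ 6°S, 138°W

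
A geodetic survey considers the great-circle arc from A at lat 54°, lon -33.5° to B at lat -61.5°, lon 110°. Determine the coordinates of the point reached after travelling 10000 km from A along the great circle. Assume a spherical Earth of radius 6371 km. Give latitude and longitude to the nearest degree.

≈ lat -20°, lon 26°

From cos δ = sin φ₁ sin φ₂ + cos φ₁ cos φ₂ cos Δλ, the central angle is δ ≈ 2.783 rad (159.5°). The total great-circle distance is δ·R ≈ 2.783 × 6371 ≈ 17731 km, so the target fraction is f = 10000/17731 ≈ 0.564.
Interpolate at f ≈ 0.564 with slerp weights a = sin((1−f)δ)/sin δ ≈ 2.670, b = sin(fδ)/sin δ ≈ 2.850.
p = a·p₁ + b·p₂ ≈ (0.844, 0.412, -0.345); φ = arcsin(p_z) ≈ -20.16°, λ = atan2(p_y, p_x) ≈ 26.01°.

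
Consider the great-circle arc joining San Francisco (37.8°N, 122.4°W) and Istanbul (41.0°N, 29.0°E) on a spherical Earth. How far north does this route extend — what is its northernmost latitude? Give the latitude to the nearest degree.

The great circle lies in the plane with unit normal n̂ = (p₁ × p₂)/|p₁ × p₂|.
Here n̂_z ≈ +0.288; the vertex latitude is φ_max = arccos|n̂_z| ≈ 73.3°.

≈ 73°N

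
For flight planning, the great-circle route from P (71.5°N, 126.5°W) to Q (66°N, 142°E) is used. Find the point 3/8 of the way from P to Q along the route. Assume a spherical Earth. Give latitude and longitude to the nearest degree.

Write both endpoints as unit vectors p₁, p₂ with components (cos φ cos λ, cos φ sin λ, sin φ).
The central angle between the endpoints is δ = arccos(p₁·p₂) ≈ 0.530 rad (30.3°).
Interpolate at f = 3/8 with slerp weights a = sin((1−f)δ)/sin δ ≈ 0.643, b = sin(fδ)/sin δ ≈ 0.391.
p = a·p₁ + b·p₂ ≈ (-0.247, -0.066, 0.967); φ = arcsin(p_z) ≈ 75.21°, λ = atan2(p_y, p_x) ≈ -164.95°.

≈ (75°N, 165°W)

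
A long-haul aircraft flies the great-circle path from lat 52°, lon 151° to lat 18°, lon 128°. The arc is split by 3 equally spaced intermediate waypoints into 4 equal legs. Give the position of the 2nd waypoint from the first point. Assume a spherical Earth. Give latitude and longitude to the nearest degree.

≈ lat 36°, lon 137°

Write both endpoints as unit vectors p₁, p₂ with components (cos φ cos λ, cos φ sin λ, sin φ).
The central angle between the endpoints is δ = arccos(p₁·p₂) ≈ 0.672 rad (38.5°).
Interpolate at f = 2/4 with slerp weights a = sin((1−f)δ)/sin δ ≈ 0.530, b = sin(fδ)/sin δ ≈ 0.530.
p = a·p₁ + b·p₂ ≈ (-0.595, 0.555, 0.581); φ = arcsin(p_z) ≈ 35.52°, λ = atan2(p_y, p_x) ≈ 137.01°.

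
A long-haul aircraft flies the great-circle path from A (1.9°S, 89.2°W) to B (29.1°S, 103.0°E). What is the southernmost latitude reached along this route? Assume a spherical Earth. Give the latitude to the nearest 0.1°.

The great circle lies in the plane with unit normal n̂ = (p₁ × p₂)/|p₁ × p₂|.
Here n̂_z ≈ -0.338; the vertex latitude is φ_max = arccos|n̂_z| ≈ 70.3°.

≈ 70.3°S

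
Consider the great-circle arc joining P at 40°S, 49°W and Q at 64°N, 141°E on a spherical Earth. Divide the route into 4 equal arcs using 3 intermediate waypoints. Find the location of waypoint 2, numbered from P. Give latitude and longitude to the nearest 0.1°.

≈ 36.7°N, 61.8°W

From cos δ = sin φ₁ sin φ₂ + cos φ₁ cos φ₂ cos Δλ, the central angle is δ ≈ 2.710 rad (155.3°).
Interpolate at f = 2/4 with slerp weights a = sin((1−f)δ)/sin δ ≈ 2.337, b = sin(fδ)/sin δ ≈ 2.337.
p = a·p₁ + b·p₂ ≈ (0.378, -0.706, 0.598); φ = arcsin(p_z) ≈ 36.75°, λ = atan2(p_y, p_x) ≈ -61.83°.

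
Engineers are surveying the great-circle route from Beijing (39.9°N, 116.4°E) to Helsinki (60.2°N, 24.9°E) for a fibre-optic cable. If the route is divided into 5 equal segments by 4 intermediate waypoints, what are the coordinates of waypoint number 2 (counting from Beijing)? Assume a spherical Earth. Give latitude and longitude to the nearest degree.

≈ 56°N, 92°E

Write both endpoints as unit vectors p₁, p₂ with components (cos φ cos λ, cos φ sin λ, sin φ).
The central angle between the endpoints is δ = arccos(p₁·p₂) ≈ 0.992 rad (56.9°).
Interpolate at f = 2/5 with slerp weights a = sin((1−f)δ)/sin δ ≈ 0.670, b = sin(fδ)/sin δ ≈ 0.462.
p = a·p₁ + b·p₂ ≈ (-0.020, 0.557, 0.830); φ = arcsin(p_z) ≈ 56.13°, λ = atan2(p_y, p_x) ≈ 92.09°.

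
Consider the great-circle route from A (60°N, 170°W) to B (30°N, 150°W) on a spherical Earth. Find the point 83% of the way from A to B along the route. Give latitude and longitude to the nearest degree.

Convert each endpoint to a unit vector on the sphere (x = cos φ cos λ, y = cos φ sin λ, z = sin φ).
The central angle between the endpoints is δ = arccos(p₁·p₂) ≈ 0.574 rad (32.9°).
Interpolate at f = 0.83 with slerp weights a = sin((1−f)δ)/sin δ ≈ 0.179, b = sin(fδ)/sin δ ≈ 0.845.
p = a·p₁ + b·p₂ ≈ (-0.722, -0.381, 0.578); φ = arcsin(p_z) ≈ 35.29°, λ = atan2(p_y, p_x) ≈ -152.15°.

≈ (35°N, 152°W)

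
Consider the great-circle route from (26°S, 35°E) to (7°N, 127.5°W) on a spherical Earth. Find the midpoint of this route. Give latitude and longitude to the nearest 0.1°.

≈ (46.3°S, 64.1°W)

The haversine formula gives a central angle δ ≈ 2.700 rad (154.7°) between the endpoints.
Interpolate at f = 1/2 with slerp weights a = sin((1−f)δ)/sin δ ≈ 2.285, b = sin(fδ)/sin δ ≈ 2.285.
p = a·p₁ + b·p₂ ≈ (0.302, -0.621, -0.723); φ = arcsin(p_z) ≈ -46.32°, λ = atan2(p_y, p_x) ≈ -64.10°.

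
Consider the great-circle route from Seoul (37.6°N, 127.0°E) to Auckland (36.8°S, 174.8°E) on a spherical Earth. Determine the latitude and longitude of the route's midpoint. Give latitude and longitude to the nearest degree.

≈ (0°N, 151°E)

Convert each endpoint to a unit vector on the sphere (x = cos φ cos λ, y = cos φ sin λ, z = sin φ).
The central angle between the endpoints is δ = arccos(p₁·p₂) ≈ 1.510 rad (86.5°).
Interpolate at f = 1/2 with slerp weights a = sin((1−f)δ)/sin δ ≈ 0.687, b = sin(fδ)/sin δ ≈ 0.687.
p = a·p₁ + b·p₂ ≈ (-0.875, 0.484, 0.008); φ = arcsin(p_z) ≈ 0.44°, λ = atan2(p_y, p_x) ≈ 151.03°.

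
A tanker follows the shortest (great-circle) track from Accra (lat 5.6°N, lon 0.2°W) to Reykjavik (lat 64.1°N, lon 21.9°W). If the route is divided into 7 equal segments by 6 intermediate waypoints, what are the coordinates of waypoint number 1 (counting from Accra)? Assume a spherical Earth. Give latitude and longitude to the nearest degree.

The haversine formula gives a central angle δ ≈ 1.057 rad (60.5°) between the endpoints.
Interpolate at f = 1/7 with slerp weights a = sin((1−f)δ)/sin δ ≈ 0.904, b = sin(fδ)/sin δ ≈ 0.173.
p = a·p₁ + b·p₂ ≈ (0.969, -0.031, 0.244); φ = arcsin(p_z) ≈ 14.10°, λ = atan2(p_y, p_x) ≈ -1.85°.

≈ lat 14°N, lon 2°W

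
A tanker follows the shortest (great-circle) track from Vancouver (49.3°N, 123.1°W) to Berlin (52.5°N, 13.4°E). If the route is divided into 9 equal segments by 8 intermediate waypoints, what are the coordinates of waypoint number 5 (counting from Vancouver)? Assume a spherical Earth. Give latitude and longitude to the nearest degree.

≈ 73°N, 46°W

Write both endpoints as unit vectors p₁, p₂ with components (cos φ cos λ, cos φ sin λ, sin φ).
The central angle between the endpoints is δ = arccos(p₁·p₂) ≈ 1.252 rad (71.7°).
Interpolate at f = 5/9 with slerp weights a = sin((1−f)δ)/sin δ ≈ 0.556, b = sin(fδ)/sin δ ≈ 0.675.
p = a·p₁ + b·p₂ ≈ (0.202, -0.209, 0.957); φ = arcsin(p_z) ≈ 73.14°, λ = atan2(p_y, p_x) ≈ -45.99°.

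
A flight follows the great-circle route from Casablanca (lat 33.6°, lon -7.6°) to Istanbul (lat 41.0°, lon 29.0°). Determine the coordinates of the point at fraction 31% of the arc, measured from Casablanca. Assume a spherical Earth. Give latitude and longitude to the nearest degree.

From cos δ = sin φ₁ sin φ₂ + cos φ₁ cos φ₂ cos Δλ, the central angle is δ ≈ 0.520 rad (29.8°).
Interpolate at f = 0.31 with slerp weights a = sin((1−f)δ)/sin δ ≈ 0.707, b = sin(fδ)/sin δ ≈ 0.323.
p = a·p₁ + b·p₂ ≈ (0.797, 0.040, 0.603); φ = arcsin(p_z) ≈ 37.09°, λ = atan2(p_y, p_x) ≈ 2.90°.

≈ lat 37°, lon 3°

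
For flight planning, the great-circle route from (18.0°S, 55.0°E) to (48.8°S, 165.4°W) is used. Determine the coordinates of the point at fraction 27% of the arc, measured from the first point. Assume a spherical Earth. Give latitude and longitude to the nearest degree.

Convert each endpoint to a unit vector on the sphere (x = cos φ cos λ, y = cos φ sin λ, z = sin φ).
The central angle between the endpoints is δ = arccos(p₁·p₂) ≈ 1.818 rad (104.2°).
Interpolate at f = 0.27 with slerp weights a = sin((1−f)δ)/sin δ ≈ 1.001, b = sin(fδ)/sin δ ≈ 0.486.
p = a·p₁ + b·p₂ ≈ (0.236, 0.699, -0.675); φ = arcsin(p_z) ≈ -42.46°, λ = atan2(p_y, p_x) ≈ 71.34°.

≈ (42°S, 71°E)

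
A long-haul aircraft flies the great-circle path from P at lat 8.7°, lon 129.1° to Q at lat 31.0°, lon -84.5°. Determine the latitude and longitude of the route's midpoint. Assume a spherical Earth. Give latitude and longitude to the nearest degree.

≈ lat 51°, lon -171°

From cos δ = sin φ₁ sin φ₂ + cos φ₁ cos φ₂ cos Δλ, the central angle is δ ≈ 2.250 rad (128.9°).
Interpolate at f = 1/2 with slerp weights a = sin((1−f)δ)/sin δ ≈ 1.159, b = sin(fδ)/sin δ ≈ 1.159.
p = a·p₁ + b·p₂ ≈ (-0.627, -0.100, 0.772); φ = arcsin(p_z) ≈ 50.56°, λ = atan2(p_y, p_x) ≈ -170.96°.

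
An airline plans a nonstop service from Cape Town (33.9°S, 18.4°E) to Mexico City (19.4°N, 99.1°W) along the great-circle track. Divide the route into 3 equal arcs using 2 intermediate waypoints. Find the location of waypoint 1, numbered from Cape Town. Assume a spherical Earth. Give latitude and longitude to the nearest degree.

≈ 24°S, 27°W

The haversine formula gives a central angle δ ≈ 2.149 rad (123.1°) between the endpoints.
Interpolate at f = 1/3 with slerp weights a = sin((1−f)δ)/sin δ ≈ 1.183, b = sin(fδ)/sin δ ≈ 0.784.
p = a·p₁ + b·p₂ ≈ (0.815, -0.421, -0.399); φ = arcsin(p_z) ≈ -23.53°, λ = atan2(p_y, p_x) ≈ -27.30°.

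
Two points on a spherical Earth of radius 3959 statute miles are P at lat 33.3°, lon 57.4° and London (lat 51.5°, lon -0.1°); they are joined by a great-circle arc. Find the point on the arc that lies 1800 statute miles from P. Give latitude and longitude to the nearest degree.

≈ lat 48°, lon 28°

Convert each endpoint to a unit vector on the sphere (x = cos φ cos λ, y = cos φ sin λ, z = sin φ).
The central angle between the endpoints is δ = arccos(p₁·p₂) ≈ 0.782 rad (44.8°). The total great-circle distance is δ·R ≈ 0.782 × 3959 ≈ 3097 mi, so the target fraction is f = 1800/3097 ≈ 0.581.
Interpolate at f ≈ 0.581 with slerp weights a = sin((1−f)δ)/sin δ ≈ 0.457, b = sin(fδ)/sin δ ≈ 0.623.
p = a·p₁ + b·p₂ ≈ (0.593, 0.321, 0.738); φ = arcsin(p_z) ≈ 47.58°, λ = atan2(p_y, p_x) ≈ 28.40°.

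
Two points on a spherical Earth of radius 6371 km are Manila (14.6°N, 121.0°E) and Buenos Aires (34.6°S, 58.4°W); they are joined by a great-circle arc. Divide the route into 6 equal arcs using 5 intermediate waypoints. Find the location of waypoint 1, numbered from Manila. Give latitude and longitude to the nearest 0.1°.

≈ 12.1°S, 120.3°E

Write both endpoints as unit vectors p₁, p₂ with components (cos φ cos λ, cos φ sin λ, sin φ).
The central angle between the endpoints is δ = arccos(p₁·p₂) ≈ 2.792 rad (160.0°).
Interpolate at f = 1/6 with slerp weights a = sin((1−f)δ)/sin δ ≈ 2.126, b = sin(fδ)/sin δ ≈ 1.312.
p = a·p₁ + b·p₂ ≈ (-0.494, 0.844, -0.209); φ = arcsin(p_z) ≈ -12.06°, λ = atan2(p_y, p_x) ≈ 120.34°.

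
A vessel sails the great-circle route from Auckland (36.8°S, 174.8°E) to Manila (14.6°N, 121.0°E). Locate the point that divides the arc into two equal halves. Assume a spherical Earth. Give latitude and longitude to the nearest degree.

Write both endpoints as unit vectors p₁, p₂ with components (cos φ cos λ, cos φ sin λ, sin φ).
The central angle between the endpoints is δ = arccos(p₁·p₂) ≈ 1.259 rad (72.1°).
Interpolate at f = 1/2 with slerp weights a = sin((1−f)δ)/sin δ ≈ 0.619, b = sin(fδ)/sin δ ≈ 0.619.
p = a·p₁ + b·p₂ ≈ (-0.802, 0.558, -0.215); φ = arcsin(p_z) ≈ -12.39°, λ = atan2(p_y, p_x) ≈ 145.16°.

≈ 12°S, 145°E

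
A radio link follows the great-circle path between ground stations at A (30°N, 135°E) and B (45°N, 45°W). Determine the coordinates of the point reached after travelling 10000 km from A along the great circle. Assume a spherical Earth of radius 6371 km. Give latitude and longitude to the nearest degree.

≈ (60°N, 45°W)

The haversine formula gives a central angle δ ≈ 1.833 rad (105.0°) between the endpoints. The total great-circle distance is δ·R ≈ 1.833 × 6371 ≈ 11675 km, so the target fraction is f = 10000/11675 ≈ 0.856.
Interpolate at f ≈ 0.856 with slerp weights a = sin((1−f)δ)/sin δ ≈ 0.269, b = sin(fδ)/sin δ ≈ 1.035.
p = a·p₁ + b·p₂ ≈ (0.353, -0.353, 0.867); φ = arcsin(p_z) ≈ 60.07°, λ = atan2(p_y, p_x) ≈ -45.00°.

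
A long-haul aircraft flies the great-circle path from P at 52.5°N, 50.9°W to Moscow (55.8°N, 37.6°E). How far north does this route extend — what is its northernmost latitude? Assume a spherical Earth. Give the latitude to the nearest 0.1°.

The great circle lies in the plane with unit normal n̂ = (p₁ × p₂)/|p₁ × p₂|.
Here n̂_z ≈ +0.458; the vertex latitude is φ_max = arccos|n̂_z| ≈ 62.7°.
Check via Clairaut: cos φ_max = |cos φ₁| · sin C = cos(52.5°)·sin(48.8°) ≈ 0.458, again giving ≈ 62.7°.

≈ 62.7°N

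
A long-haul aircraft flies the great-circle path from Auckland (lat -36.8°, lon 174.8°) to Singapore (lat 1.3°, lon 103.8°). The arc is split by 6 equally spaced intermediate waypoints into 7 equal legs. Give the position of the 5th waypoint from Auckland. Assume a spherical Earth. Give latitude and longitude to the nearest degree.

The haversine formula gives a central angle δ ≈ 1.321 rad (75.7°) between the endpoints.
Interpolate at f = 5/7 with slerp weights a = sin((1−f)δ)/sin δ ≈ 0.380, b = sin(fδ)/sin δ ≈ 0.836.
p = a·p₁ + b·p₂ ≈ (-0.503, 0.839, -0.209); φ = arcsin(p_z) ≈ -12.06°, λ = atan2(p_y, p_x) ≈ 120.93°.

≈ lat -12°, lon 121°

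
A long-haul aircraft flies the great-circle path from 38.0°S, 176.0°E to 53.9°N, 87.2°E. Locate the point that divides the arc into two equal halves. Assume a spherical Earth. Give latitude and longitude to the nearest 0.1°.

≈ 11.0°N, 139.6°E

Convert each endpoint to a unit vector on the sphere (x = cos φ cos λ, y = cos φ sin λ, z = sin φ).
The central angle between the endpoints is δ = arccos(p₁·p₂) ≈ 2.080 rad (119.2°).
Interpolate at f = 1/2 with slerp weights a = sin((1−f)δ)/sin δ ≈ 0.988, b = sin(fδ)/sin δ ≈ 0.988.
p = a·p₁ + b·p₂ ≈ (-0.748, 0.636, 0.190); φ = arcsin(p_z) ≈ 10.95°, λ = atan2(p_y, p_x) ≈ 139.65°.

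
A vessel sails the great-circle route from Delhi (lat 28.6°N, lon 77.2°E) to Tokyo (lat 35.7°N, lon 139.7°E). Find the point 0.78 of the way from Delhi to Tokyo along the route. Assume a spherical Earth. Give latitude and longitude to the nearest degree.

≈ lat 37°N, lon 125°E

Write both endpoints as unit vectors p₁, p₂ with components (cos φ cos λ, cos φ sin λ, sin φ).
The central angle between the endpoints is δ = arccos(p₁·p₂) ≈ 0.917 rad (52.5°).
Interpolate at f = 0.78 with slerp weights a = sin((1−f)δ)/sin δ ≈ 0.252, b = sin(fδ)/sin δ ≈ 0.826.
p = a·p₁ + b·p₂ ≈ (-0.463, 0.650, 0.603); φ = arcsin(p_z) ≈ 37.08°, λ = atan2(p_y, p_x) ≈ 125.44°.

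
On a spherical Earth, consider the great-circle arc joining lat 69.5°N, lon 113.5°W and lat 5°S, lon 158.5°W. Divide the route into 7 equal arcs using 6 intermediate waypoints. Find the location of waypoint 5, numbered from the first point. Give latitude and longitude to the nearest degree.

Convert each endpoint to a unit vector on the sphere (x = cos φ cos λ, y = cos φ sin λ, z = sin φ).
The central angle between the endpoints is δ = arccos(p₁·p₂) ≈ 1.405 rad (80.5°).
Interpolate at f = 5/7 with slerp weights a = sin((1−f)δ)/sin δ ≈ 0.396, b = sin(fδ)/sin δ ≈ 0.855.
p = a·p₁ + b·p₂ ≈ (-0.848, -0.439, 0.297); φ = arcsin(p_z) ≈ 17.25°, λ = atan2(p_y, p_x) ≈ -152.60°.

≈ lat 17°N, lon 153°W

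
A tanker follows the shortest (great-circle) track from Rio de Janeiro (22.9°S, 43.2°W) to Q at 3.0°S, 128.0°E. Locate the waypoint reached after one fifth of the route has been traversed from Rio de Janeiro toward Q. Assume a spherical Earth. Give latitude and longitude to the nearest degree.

From cos δ = sin φ₁ sin φ₂ + cos φ₁ cos φ₂ cos Δλ, the central angle is δ ≈ 2.665 rad (152.7°).
Interpolate at f = 1/5 with slerp weights a = sin((1−f)δ)/sin δ ≈ 1.846, b = sin(fδ)/sin δ ≈ 1.109.
p = a·p₁ + b·p₂ ≈ (0.558, -0.292, -0.777); φ = arcsin(p_z) ≈ -50.94°, λ = atan2(p_y, p_x) ≈ -27.61°.

≈ 51°S, 28°W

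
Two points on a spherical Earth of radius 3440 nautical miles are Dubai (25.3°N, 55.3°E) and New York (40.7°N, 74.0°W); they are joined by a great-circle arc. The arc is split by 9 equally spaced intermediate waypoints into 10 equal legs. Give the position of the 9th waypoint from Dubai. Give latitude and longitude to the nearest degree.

≈ 47°N, 64°W

Convert each endpoint to a unit vector on the sphere (x = cos φ cos λ, y = cos φ sin λ, z = sin φ).
The central angle between the endpoints is δ = arccos(p₁·p₂) ≈ 1.727 rad (98.9°).
Interpolate at f = 9/10 with slerp weights a = sin((1−f)δ)/sin δ ≈ 0.174, b = sin(fδ)/sin δ ≈ 1.012.
p = a·p₁ + b·p₂ ≈ (0.301, -0.608, 0.734); φ = arcsin(p_z) ≈ 47.25°, λ = atan2(p_y, p_x) ≈ -63.67°.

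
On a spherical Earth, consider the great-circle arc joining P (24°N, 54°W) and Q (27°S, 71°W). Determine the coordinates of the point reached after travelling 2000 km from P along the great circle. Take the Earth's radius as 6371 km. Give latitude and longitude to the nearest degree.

Write both endpoints as unit vectors p₁, p₂ with components (cos φ cos λ, cos φ sin λ, sin φ).
The central angle between the endpoints is δ = arccos(p₁·p₂) ≈ 0.935 rad (53.6°). The total great-circle distance is δ·R ≈ 0.935 × 6371 ≈ 5957 km, so the target fraction is f = 2000/5957 ≈ 0.336.
Interpolate at f ≈ 0.336 with slerp weights a = sin((1−f)δ)/sin δ ≈ 0.723, b = sin(fδ)/sin δ ≈ 0.384.
p = a·p₁ + b·p₂ ≈ (0.500, -0.858, 0.120); φ = arcsin(p_z) ≈ 6.89°, λ = atan2(p_y, p_x) ≈ -59.78°.

≈ (7°N, 60°W)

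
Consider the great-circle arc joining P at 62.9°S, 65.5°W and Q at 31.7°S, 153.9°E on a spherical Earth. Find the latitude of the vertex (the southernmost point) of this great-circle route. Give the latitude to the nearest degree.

≈ 76°S

The great circle lies in the plane with unit normal n̂ = (p₁ × p₂)/|p₁ × p₂|.
Here n̂_z ≈ -0.250; the vertex latitude is φ_max = arccos|n̂_z| ≈ 75.5°.
Check via Clairaut: cos φ_max = |cos φ₁| · sin C = cos(62.9°)·sin(146.8°) ≈ 0.250, again giving ≈ 75.5°.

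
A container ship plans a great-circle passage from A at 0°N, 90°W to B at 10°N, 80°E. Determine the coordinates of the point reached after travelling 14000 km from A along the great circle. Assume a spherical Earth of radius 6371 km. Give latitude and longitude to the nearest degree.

Convert each endpoint to a unit vector on the sphere (x = cos φ cos λ, y = cos φ sin λ, z = sin φ).
The central angle between the endpoints is δ = arccos(p₁·p₂) ≈ 2.895 rad (165.9°). The total great-circle distance is δ·R ≈ 2.895 × 6371 ≈ 18447 km, so the target fraction is f = 14000/18447 ≈ 0.759.
Interpolate at f ≈ 0.759 with slerp weights a = sin((1−f)δ)/sin δ ≈ 2.637, b = sin(fδ)/sin δ ≈ 3.323.
p = a·p₁ + b·p₂ ≈ (0.568, 0.586, 0.577); φ = arcsin(p_z) ≈ 35.25°, λ = atan2(p_y, p_x) ≈ 45.90°.

≈ 35°N, 46°E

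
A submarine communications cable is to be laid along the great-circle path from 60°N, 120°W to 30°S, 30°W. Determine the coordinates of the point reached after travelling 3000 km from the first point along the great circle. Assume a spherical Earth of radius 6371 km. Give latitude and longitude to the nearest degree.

The haversine formula gives a central angle δ ≈ 2.019 rad (115.7°) between the endpoints. The total great-circle distance is δ·R ≈ 2.019 × 6371 ≈ 12861 km, so the target fraction is f = 3000/12861 ≈ 0.233.
Interpolate at f ≈ 0.233 with slerp weights a = sin((1−f)δ)/sin δ ≈ 1.109, b = sin(fδ)/sin δ ≈ 0.503.
p = a·p₁ + b·p₂ ≈ (0.100, -0.698, 0.709); φ = arcsin(p_z) ≈ 45.14°, λ = atan2(p_y, p_x) ≈ -81.83°.

≈ 45°N, 82°W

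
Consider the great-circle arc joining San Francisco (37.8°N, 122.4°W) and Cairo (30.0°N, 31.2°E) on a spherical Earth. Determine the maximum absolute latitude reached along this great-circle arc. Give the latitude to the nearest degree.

≈ 71°N

The great circle lies in the plane with unit normal n̂ = (p₁ × p₂)/|p₁ × p₂|.
Here n̂_z ≈ +0.320; the vertex latitude is φ_max = arccos|n̂_z| ≈ 71.4°.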